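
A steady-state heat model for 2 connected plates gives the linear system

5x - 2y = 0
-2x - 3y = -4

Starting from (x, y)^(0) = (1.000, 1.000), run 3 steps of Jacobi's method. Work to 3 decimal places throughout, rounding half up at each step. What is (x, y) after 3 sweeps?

Iteration 1:
  x = (0 - (-2)·1.000) / (5) = 0.400
  y = (-4 - (-2)·1.000) / (-3) = 0.667
Iteration 2:
  x = (0 - (-2)·0.667) / (5) = 0.267
  y = (-4 - (-2)·0.400) / (-3) = 1.067
Iteration 3:
  x = (0 - (-2)·1.067) / (5) = 0.427
  y = (-4 - (-2)·0.267) / (-3) = 1.155

(0.427, 1.155)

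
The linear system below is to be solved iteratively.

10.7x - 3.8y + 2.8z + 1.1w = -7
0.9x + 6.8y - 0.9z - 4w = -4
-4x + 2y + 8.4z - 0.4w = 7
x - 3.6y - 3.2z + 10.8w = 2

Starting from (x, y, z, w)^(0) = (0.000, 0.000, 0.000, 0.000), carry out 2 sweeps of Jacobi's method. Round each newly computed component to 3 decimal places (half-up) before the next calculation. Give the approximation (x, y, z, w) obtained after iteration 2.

(-1.100, -0.283, 0.671, 0.297)

Iteration 1:
  x = (-7 - (-3.8)·0.000 - (2.8)·0.000 - (1.1)·0.000) / (10.7) = -0.654
  y = (-4 - (0.9)·0.000 - (-0.9)·0.000 - (-4)·0.000) / (6.8) = -0.588
  z = (7 - (-4)·0.000 - (2)·0.000 - (-0.4)·0.000) / (8.4) = 0.833
  w = (2 - (1)·0.000 - (-3.6)·0.000 - (-3.2)·0.000) / (10.8) = 0.185
Iteration 2:
  x = (-7 - (-3.8)·-0.588 - (2.8)·0.833 - (1.1)·0.185) / (10.7) = -1.100
  y = (-4 - (0.9)·-0.654 - (-0.9)·0.833 - (-4)·0.185) / (6.8) = -0.283
  z = (7 - (-4)·-0.654 - (2)·-0.588 - (-0.4)·0.185) / (8.4) = 0.671
  w = (2 - (1)·-0.654 - (-3.6)·-0.588 - (-3.2)·0.833) / (10.8) = 0.297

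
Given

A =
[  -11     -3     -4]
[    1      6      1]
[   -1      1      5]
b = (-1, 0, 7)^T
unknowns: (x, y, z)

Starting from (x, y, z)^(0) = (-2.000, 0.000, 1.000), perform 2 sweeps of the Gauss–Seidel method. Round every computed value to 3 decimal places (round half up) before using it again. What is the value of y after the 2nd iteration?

Iteration 1:
  x = (-1 - (-3)·0.000 - (-4)·1.000) / (-11) = -0.273
  y = (0 - (1)·-0.273 - (1)·1.000) / (6) = -0.121
  z = (7 - (-1)·-0.273 - (1)·-0.121) / (5) = 1.370
Iteration 2:
  x = (-1 - (-3)·-0.121 - (-4)·1.370) / (-11) = -0.374
  y = (0 - (1)·-0.374 - (1)·1.370) / (6) = -0.166
  z = (7 - (-1)·-0.374 - (1)·-0.166) / (5) = 1.358

-0.166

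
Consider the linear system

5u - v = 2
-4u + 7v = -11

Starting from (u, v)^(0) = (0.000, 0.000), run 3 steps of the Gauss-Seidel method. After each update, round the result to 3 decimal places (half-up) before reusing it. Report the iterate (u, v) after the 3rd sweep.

Iteration 1:
  u = (2 - (-1)·0.000) / (5) = 0.400
  v = (-11 - (-4)·0.400) / (7) = -1.343
Iteration 2:
  u = (2 - (-1)·-1.343) / (5) = 0.131
  v = (-11 - (-4)·0.131) / (7) = -1.497
Iteration 3:
  u = (2 - (-1)·-1.497) / (5) = 0.101
  v = (-11 - (-4)·0.101) / (7) = -1.514

(0.101, -1.514)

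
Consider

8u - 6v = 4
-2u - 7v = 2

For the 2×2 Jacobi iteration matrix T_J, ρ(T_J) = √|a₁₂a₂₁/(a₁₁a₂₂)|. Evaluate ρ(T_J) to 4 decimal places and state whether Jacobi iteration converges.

0.4629

a₁₂a₂₁/(a₁₁a₂₂) = (-6)·(-2) / ((8)·(-7)) = -0.214286
ρ = √|-0.214286| = √0.214286 = 0.4629
ρ < 1, so Jacobi converges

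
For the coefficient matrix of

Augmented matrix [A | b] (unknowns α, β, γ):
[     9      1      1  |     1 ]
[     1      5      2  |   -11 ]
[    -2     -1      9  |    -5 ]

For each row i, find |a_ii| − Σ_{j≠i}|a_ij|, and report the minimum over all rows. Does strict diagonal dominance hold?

2

row 1: |9| − (1+1) = 7
row 2: |5| − (1+2) = 2
row 3: |9| − (2+1) = 6
minimum over rows = 2 → strictly diagonally dominant (convergence guaranteed)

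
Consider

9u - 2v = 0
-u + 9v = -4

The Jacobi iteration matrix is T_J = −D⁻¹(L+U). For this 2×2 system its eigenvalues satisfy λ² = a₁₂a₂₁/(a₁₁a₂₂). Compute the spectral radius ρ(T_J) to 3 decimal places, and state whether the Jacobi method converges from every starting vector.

0.157

a₁₂a₂₁/(a₁₁a₂₂) = (-2)·(-1) / ((9)·(9)) = 0.024691
ρ = √|0.024691| = √0.024691 = 0.157
ρ < 1, so Jacobi converges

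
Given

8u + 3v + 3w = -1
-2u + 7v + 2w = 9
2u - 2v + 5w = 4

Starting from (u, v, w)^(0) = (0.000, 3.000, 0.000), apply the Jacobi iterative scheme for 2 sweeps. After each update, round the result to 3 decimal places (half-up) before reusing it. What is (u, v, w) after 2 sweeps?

(-1.357, 0.357, 1.814)

Iteration 1:
  u = (-1 - (3)·3.000 - (3)·0.000) / (8) = -1.250
  v = (9 - (-2)·0.000 - (2)·0.000) / (7) = 1.286
  w = (4 - (2)·0.000 - (-2)·3.000) / (5) = 2.000
Iteration 2:
  u = (-1 - (3)·1.286 - (3)·2.000) / (8) = -1.357
  v = (9 - (-2)·-1.250 - (2)·2.000) / (7) = 0.357
  w = (4 - (2)·-1.250 - (-2)·1.286) / (5) = 1.814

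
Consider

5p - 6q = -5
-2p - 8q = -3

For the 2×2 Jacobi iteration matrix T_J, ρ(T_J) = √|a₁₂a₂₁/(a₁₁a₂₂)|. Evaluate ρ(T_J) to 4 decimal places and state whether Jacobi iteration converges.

a₁₂a₂₁/(a₁₁a₂₂) = (-6)·(-2) / ((5)·(-8)) = -0.300000
ρ = √|-0.300000| = √0.300000 = 0.5477
ρ < 1, so Jacobi converges

0.5477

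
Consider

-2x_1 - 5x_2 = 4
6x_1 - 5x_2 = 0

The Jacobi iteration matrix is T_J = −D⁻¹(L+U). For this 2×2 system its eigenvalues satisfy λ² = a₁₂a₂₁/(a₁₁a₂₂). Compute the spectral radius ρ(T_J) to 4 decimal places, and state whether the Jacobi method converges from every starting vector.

a₁₂a₂₁/(a₁₁a₂₂) = (-5)·(6) / ((-2)·(-5)) = -3.000000
ρ = √|-3.000000| = √3.000000 = 1.7321
ρ > 1, so Jacobi diverges

1.7321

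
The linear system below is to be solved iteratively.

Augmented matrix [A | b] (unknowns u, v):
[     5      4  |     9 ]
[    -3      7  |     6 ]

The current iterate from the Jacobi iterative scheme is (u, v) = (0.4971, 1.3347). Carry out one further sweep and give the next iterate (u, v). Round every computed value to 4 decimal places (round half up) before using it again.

One sweep:
  u = (9 - (4)·1.3347) / (5) = 0.7322
  v = (6 - (-3)·0.4971) / (7) = 1.0702

(0.7322, 1.0702)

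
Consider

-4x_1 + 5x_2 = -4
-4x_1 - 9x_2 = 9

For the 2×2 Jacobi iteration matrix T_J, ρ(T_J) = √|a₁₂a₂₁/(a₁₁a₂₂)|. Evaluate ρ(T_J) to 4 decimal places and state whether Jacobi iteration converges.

0.7454

a₁₂a₂₁/(a₁₁a₂₂) = (5)·(-4) / ((-4)·(-9)) = -0.555556
ρ = √|-0.555556| = √0.555556 = 0.7454
ρ < 1, so Jacobi converges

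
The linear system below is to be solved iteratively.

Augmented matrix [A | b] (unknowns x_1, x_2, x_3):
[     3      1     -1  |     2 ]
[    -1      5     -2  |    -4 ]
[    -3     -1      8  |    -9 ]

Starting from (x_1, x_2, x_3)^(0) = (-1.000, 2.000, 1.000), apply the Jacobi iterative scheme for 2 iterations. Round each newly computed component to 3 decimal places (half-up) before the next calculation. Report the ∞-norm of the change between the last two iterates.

0.633

Iteration 1:
  x_1 = (2 - (1)·2.000 - (-1)·1.000) / (3) = 0.333
  x_2 = (-4 - (-1)·-1.000 - (-2)·1.000) / (5) = -0.600
  x_3 = (-9 - (-3)·-1.000 - (-1)·2.000) / (8) = -1.250
Iteration 2:
  x_1 = (2 - (1)·-0.600 - (-1)·-1.250) / (3) = 0.450
  x_2 = (-4 - (-1)·0.333 - (-2)·-1.250) / (5) = -1.233
  x_3 = (-9 - (-3)·0.333 - (-1)·-0.600) / (8) = -1.075
Change: (0.117, -0.633, 0.175) → max |·| = 0.633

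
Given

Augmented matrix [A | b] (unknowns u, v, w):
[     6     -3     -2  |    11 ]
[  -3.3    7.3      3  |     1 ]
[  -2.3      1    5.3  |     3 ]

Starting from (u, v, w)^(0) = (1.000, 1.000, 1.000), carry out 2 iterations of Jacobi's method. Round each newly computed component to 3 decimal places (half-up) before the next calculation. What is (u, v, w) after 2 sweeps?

(2.193, 1.009, 1.690)

Iteration 1:
  u = (11 - (-3)·1.000 - (-2)·1.000) / (6) = 2.667
  v = (1 - (-3.3)·1.000 - (3)·1.000) / (7.3) = 0.178
  w = (3 - (-2.3)·1.000 - (1)·1.000) / (5.3) = 0.811
Iteration 2:
  u = (11 - (-3)·0.178 - (-2)·0.811) / (6) = 2.193
  v = (1 - (-3.3)·2.667 - (3)·0.811) / (7.3) = 1.009
  w = (3 - (-2.3)·2.667 - (1)·0.178) / (5.3) = 1.690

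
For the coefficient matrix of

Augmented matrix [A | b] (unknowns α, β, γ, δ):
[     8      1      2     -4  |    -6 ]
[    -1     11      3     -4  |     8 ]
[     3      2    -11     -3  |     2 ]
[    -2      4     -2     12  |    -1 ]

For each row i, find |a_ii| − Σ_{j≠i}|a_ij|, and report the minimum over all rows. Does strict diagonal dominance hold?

1

row 1: |8| − (1+2+4) = 1
row 2: |11| − (1+3+4) = 3
row 3: |-11| − (3+2+3) = 3
row 4: |12| − (2+4+2) = 4
minimum over rows = 1 → strictly diagonally dominant (convergence guaranteed)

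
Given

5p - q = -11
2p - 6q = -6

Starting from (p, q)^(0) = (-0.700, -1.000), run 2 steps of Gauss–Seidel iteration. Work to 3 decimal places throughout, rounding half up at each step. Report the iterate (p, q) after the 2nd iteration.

Iteration 1:
  p = (-11 - (-1)·-1.000) / (5) = -2.400
  q = (-6 - (2)·-2.400) / (-6) = 0.200
Iteration 2:
  p = (-11 - (-1)·0.200) / (5) = -2.160
  q = (-6 - (2)·-2.160) / (-6) = 0.280

(-2.160, 0.280)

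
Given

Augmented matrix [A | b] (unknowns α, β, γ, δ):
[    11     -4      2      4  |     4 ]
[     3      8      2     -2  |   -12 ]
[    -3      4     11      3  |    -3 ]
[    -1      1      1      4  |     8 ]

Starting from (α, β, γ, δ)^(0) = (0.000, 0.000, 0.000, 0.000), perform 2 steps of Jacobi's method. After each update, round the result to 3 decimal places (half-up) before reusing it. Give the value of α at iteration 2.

Iteration 1:
  α = (4 - (-4)·0.000 - (2)·0.000 - (4)·0.000) / (11) = 0.364
  β = (-12 - (3)·0.000 - (2)·0.000 - (-2)·0.000) / (8) = -1.500
  γ = (-3 - (-3)·0.000 - (4)·0.000 - (3)·0.000) / (11) = -0.273
  δ = (8 - (-1)·0.000 - (1)·0.000 - (1)·0.000) / (4) = 2.000
Iteration 2:
  α = (4 - (-4)·-1.500 - (2)·-0.273 - (4)·2.000) / (11) = -0.859
  β = (-12 - (3)·0.364 - (2)·-0.273 - (-2)·2.000) / (8) = -1.068
  γ = (-3 - (-3)·0.364 - (4)·-1.500 - (3)·2.000) / (11) = -0.173
  δ = (8 - (-1)·0.364 - (1)·-1.500 - (1)·-0.273) / (4) = 2.534

-0.859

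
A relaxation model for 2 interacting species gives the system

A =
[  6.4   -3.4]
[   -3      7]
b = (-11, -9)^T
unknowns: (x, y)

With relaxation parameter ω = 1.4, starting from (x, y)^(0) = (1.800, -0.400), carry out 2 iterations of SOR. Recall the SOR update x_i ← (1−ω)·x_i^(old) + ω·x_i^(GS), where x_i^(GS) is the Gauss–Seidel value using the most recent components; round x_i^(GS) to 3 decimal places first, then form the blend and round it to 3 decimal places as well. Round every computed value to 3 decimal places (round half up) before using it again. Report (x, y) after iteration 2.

Iteration 1:
  x: GS value = (-11 - (-3.4)·-0.400) / (6.4) = -1.931;  x ← (1−ω)·1.800 + ω·-1.931 = -3.423
  y: GS value = (-9 - (-3)·-3.423) / (7) = -2.753;  y ← (1−ω)·-0.400 + ω·-2.753 = -3.694
Iteration 2:
  x: GS value = (-11 - (-3.4)·-3.694) / (6.4) = -3.681;  x ← (1−ω)·-3.423 + ω·-3.681 = -3.784
  y: GS value = (-9 - (-3)·-3.784) / (7) = -2.907;  y ← (1−ω)·-3.694 + ω·-2.907 = -2.592

(-3.784, -2.592)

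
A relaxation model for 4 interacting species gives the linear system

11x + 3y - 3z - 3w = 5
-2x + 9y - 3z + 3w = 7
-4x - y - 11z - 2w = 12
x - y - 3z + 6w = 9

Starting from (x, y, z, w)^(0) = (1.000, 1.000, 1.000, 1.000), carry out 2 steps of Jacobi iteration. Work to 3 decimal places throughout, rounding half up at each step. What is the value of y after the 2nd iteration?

-0.303

Iteration 1:
  x = (5 - (3)·1.000 - (-3)·1.000 - (-3)·1.000) / (11) = 0.727
  y = (7 - (-2)·1.000 - (-3)·1.000 - (3)·1.000) / (9) = 1.000
  z = (12 - (-4)·1.000 - (-1)·1.000 - (-2)·1.000) / (-11) = -1.727
  w = (9 - (1)·1.000 - (-1)·1.000 - (-3)·1.000) / (6) = 2.000
Iteration 2:
  x = (5 - (3)·1.000 - (-3)·-1.727 - (-3)·2.000) / (11) = 0.256
  y = (7 - (-2)·0.727 - (-3)·-1.727 - (3)·2.000) / (9) = -0.303
  z = (12 - (-4)·0.727 - (-1)·1.000 - (-2)·2.000) / (-11) = -1.810
  w = (9 - (1)·0.727 - (-1)·1.000 - (-3)·-1.727) / (6) = 0.682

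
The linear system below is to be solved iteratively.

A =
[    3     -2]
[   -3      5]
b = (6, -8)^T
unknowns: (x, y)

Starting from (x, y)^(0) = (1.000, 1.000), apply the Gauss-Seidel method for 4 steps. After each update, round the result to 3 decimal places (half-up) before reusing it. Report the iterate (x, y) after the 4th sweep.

Iteration 1:
  x = (6 - (-2)·1.000) / (3) = 2.667
  y = (-8 - (-3)·2.667) / (5) = 0.000
Iteration 2:
  x = (6 - (-2)·0.000) / (3) = 2.000
  y = (-8 - (-3)·2.000) / (5) = -0.400
Iteration 3:
  x = (6 - (-2)·-0.400) / (3) = 1.733
  y = (-8 - (-3)·1.733) / (5) = -0.560
Iteration 4:
  x = (6 - (-2)·-0.560) / (3) = 1.627
  y = (-8 - (-3)·1.627) / (5) = -0.624

(1.627, -0.624)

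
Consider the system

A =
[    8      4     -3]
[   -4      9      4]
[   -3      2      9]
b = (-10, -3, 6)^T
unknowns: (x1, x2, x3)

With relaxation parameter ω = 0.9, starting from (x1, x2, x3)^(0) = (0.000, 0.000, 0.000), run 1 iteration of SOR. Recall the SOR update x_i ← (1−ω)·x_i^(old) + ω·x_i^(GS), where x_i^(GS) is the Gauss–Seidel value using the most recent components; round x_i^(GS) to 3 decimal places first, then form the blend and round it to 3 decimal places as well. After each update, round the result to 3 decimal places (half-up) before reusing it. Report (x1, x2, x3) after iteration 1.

Iteration 1:
  x1: GS value = (-10 - (4)·0.000 - (-3)·0.000) / (8) = -1.250;  x1 ← (1−ω)·0.000 + ω·-1.250 = -1.125
  x2: GS value = (-3 - (-4)·-1.125 - (4)·0.000) / (9) = -0.833;  x2 ← (1−ω)·0.000 + ω·-0.833 = -0.750
  x3: GS value = (6 - (-3)·-1.125 - (2)·-0.750) / (9) = 0.458;  x3 ← (1−ω)·0.000 + ω·0.458 = 0.412

(-1.125, -0.750, 0.412)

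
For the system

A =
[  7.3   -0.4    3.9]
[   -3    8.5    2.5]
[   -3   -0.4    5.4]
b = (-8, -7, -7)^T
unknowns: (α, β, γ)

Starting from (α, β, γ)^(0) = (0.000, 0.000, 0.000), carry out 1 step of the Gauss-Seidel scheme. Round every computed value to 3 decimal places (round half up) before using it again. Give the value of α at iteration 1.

-1.096

Iteration 1:
  α = (-8 - (-0.4)·0.000 - (3.9)·0.000) / (7.3) = -1.096
  β = (-7 - (-3)·-1.096 - (2.5)·0.000) / (8.5) = -1.210
  γ = (-7 - (-3)·-1.096 - (-0.4)·-1.210) / (5.4) = -1.995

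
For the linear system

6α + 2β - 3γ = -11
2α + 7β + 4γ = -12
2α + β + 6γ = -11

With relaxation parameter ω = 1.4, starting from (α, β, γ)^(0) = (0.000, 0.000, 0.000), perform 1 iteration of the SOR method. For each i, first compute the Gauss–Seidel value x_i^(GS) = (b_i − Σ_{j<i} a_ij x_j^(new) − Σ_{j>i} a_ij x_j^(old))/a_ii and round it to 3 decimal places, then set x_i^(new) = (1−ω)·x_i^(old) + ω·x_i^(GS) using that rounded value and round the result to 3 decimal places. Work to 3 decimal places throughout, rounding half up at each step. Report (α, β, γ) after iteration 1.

(-2.566, -1.373, -1.049)

Iteration 1:
  α: GS value = (-11 - (2)·0.000 - (-3)·0.000) / (6) = -1.833;  α ← (1−ω)·0.000 + ω·-1.833 = -2.566
  β: GS value = (-12 - (2)·-2.566 - (4)·0.000) / (7) = -0.981;  β ← (1−ω)·0.000 + ω·-0.981 = -1.373
  γ: GS value = (-11 - (2)·-2.566 - (1)·-1.373) / (6) = -0.749;  γ ← (1−ω)·0.000 + ω·-0.749 = -1.049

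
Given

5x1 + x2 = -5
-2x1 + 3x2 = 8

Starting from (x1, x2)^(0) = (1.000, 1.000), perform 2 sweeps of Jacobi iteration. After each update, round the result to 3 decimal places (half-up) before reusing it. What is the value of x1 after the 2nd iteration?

-1.667

Iteration 1:
  x1 = (-5 - (1)·1.000) / (5) = -1.200
  x2 = (8 - (-2)·1.000) / (3) = 3.333
Iteration 2:
  x1 = (-5 - (1)·3.333) / (5) = -1.667
  x2 = (8 - (-2)·-1.200) / (3) = 1.867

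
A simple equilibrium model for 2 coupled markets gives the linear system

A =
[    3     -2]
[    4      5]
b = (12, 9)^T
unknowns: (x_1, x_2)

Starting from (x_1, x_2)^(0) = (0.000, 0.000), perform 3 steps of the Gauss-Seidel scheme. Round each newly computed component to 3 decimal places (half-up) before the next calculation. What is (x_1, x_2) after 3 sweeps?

Iteration 1:
  x_1 = (12 - (-2)·0.000) / (3) = 4.000
  x_2 = (9 - (4)·4.000) / (5) = -1.400
Iteration 2:
  x_1 = (12 - (-2)·-1.400) / (3) = 3.067
  x_2 = (9 - (4)·3.067) / (5) = -0.654
Iteration 3:
  x_1 = (12 - (-2)·-0.654) / (3) = 3.564
  x_2 = (9 - (4)·3.564) / (5) = -1.051

(3.564, -1.051)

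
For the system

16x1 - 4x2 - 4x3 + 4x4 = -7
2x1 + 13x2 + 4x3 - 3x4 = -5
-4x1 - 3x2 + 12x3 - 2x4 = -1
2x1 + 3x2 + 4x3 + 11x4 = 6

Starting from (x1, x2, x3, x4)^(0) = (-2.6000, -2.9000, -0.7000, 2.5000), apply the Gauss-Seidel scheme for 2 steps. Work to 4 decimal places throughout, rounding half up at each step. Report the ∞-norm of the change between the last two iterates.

Iteration 1:
  x1 = (-7 - (-4)·-2.9000 - (-4)·-0.7000 - (4)·2.5000) / (16) = -1.9625
  x2 = (-5 - (2)·-1.9625 - (4)·-0.7000 - (-3)·2.5000) / (13) = 0.7096
  x3 = (-1 - (-4)·-1.9625 - (-3)·0.7096 - (-2)·2.5000) / (12) = -0.1434
  x4 = (6 - (2)·-1.9625 - (3)·0.7096 - (4)·-0.1434) / (11) = 0.7609
Iteration 2:
  x1 = (-7 - (-4)·0.7096 - (-4)·-0.1434 - (4)·0.7609) / (16) = -0.4862
  x2 = (-5 - (2)·-0.4862 - (4)·-0.1434 - (-3)·0.7609) / (13) = -0.0901
  x3 = (-1 - (-4)·-0.4862 - (-3)·-0.0901 - (-2)·0.7609) / (12) = -0.1411
  x4 = (6 - (2)·-0.4862 - (3)·-0.0901 - (4)·-0.1411) / (11) = 0.7097
Change: (1.4763, -0.7997, 0.0023, -0.0512) → max |·| = 1.4763

1.4763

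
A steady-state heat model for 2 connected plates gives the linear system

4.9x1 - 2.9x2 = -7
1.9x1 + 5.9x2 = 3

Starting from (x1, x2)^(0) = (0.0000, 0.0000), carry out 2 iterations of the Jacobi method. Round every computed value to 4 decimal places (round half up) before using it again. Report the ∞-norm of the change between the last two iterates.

0.4600

Iteration 1:
  x1 = (-7 - (-2.9)·0.0000) / (4.9) = -1.4286
  x2 = (3 - (1.9)·0.0000) / (5.9) = 0.5085
Iteration 2:
  x1 = (-7 - (-2.9)·0.5085) / (4.9) = -1.1276
  x2 = (3 - (1.9)·-1.4286) / (5.9) = 0.9685
Change: (0.3010, 0.4600) → max |·| = 0.4600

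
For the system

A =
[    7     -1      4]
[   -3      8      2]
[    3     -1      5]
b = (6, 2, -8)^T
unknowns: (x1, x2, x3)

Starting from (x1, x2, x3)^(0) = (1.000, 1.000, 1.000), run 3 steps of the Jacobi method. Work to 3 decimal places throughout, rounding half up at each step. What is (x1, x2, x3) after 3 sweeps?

(2.006, 1.466, -2.650)

Iteration 1:
  x1 = (6 - (-1)·1.000 - (4)·1.000) / (7) = 0.429
  x2 = (2 - (-3)·1.000 - (2)·1.000) / (8) = 0.375
  x3 = (-8 - (3)·1.000 - (-1)·1.000) / (5) = -2.000
Iteration 2:
  x1 = (6 - (-1)·0.375 - (4)·-2.000) / (7) = 2.054
  x2 = (2 - (-3)·0.429 - (2)·-2.000) / (8) = 0.911
  x3 = (-8 - (3)·0.429 - (-1)·0.375) / (5) = -1.782
Iteration 3:
  x1 = (6 - (-1)·0.911 - (4)·-1.782) / (7) = 2.006
  x2 = (2 - (-3)·2.054 - (2)·-1.782) / (8) = 1.466
  x3 = (-8 - (3)·2.054 - (-1)·0.911) / (5) = -2.650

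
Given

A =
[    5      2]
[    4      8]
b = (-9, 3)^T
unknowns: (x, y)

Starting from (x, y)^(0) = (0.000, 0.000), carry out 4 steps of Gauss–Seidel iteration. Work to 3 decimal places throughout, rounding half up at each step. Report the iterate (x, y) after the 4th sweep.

(-2.432, 1.591)

Iteration 1:
  x = (-9 - (2)·0.000) / (5) = -1.800
  y = (3 - (4)·-1.800) / (8) = 1.275
Iteration 2:
  x = (-9 - (2)·1.275) / (5) = -2.310
  y = (3 - (4)·-2.310) / (8) = 1.530
Iteration 3:
  x = (-9 - (2)·1.530) / (5) = -2.412
  y = (3 - (4)·-2.412) / (8) = 1.581
Iteration 4:
  x = (-9 - (2)·1.581) / (5) = -2.432
  y = (3 - (4)·-2.432) / (8) = 1.591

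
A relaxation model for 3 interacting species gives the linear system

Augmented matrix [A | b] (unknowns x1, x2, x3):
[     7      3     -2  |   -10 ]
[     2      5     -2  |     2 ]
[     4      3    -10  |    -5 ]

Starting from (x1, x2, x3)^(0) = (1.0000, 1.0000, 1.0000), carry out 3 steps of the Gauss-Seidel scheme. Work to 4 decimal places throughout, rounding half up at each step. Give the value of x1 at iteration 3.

Iteration 1:
  x1 = (-10 - (3)·1.0000 - (-2)·1.0000) / (7) = -1.5714
  x2 = (2 - (2)·-1.5714 - (-2)·1.0000) / (5) = 1.4286
  x3 = (-5 - (4)·-1.5714 - (3)·1.4286) / (-10) = 0.3000
Iteration 2:
  x1 = (-10 - (3)·1.4286 - (-2)·0.3000) / (7) = -1.9551
  x2 = (2 - (2)·-1.9551 - (-2)·0.3000) / (5) = 1.3020
  x3 = (-5 - (4)·-1.9551 - (3)·1.3020) / (-10) = 0.1086
Iteration 3:
  x1 = (-10 - (3)·1.3020 - (-2)·0.1086) / (7) = -1.9555
  x2 = (2 - (2)·-1.9555 - (-2)·0.1086) / (5) = 1.2256
  x3 = (-5 - (4)·-1.9555 - (3)·1.2256) / (-10) = 0.0855

-1.9555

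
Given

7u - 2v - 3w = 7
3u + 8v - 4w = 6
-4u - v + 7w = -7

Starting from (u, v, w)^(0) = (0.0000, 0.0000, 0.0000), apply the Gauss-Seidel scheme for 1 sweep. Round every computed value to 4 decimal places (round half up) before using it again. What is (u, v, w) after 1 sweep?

(1.0000, 0.3750, -0.3750)

Iteration 1:
  u = (7 - (-2)·0.0000 - (-3)·0.0000) / (7) = 1.0000
  v = (6 - (3)·1.0000 - (-4)·0.0000) / (8) = 0.3750
  w = (-7 - (-4)·1.0000 - (-1)·0.3750) / (7) = -0.3750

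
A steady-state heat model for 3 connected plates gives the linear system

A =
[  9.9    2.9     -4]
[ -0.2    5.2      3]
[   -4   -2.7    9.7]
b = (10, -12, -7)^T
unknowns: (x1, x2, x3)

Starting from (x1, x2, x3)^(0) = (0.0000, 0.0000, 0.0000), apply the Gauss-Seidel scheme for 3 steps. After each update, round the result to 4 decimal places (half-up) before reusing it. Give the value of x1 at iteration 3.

Iteration 1:
  x1 = (10 - (2.9)·0.0000 - (-4)·0.0000) / (9.9) = 1.0101
  x2 = (-12 - (-0.2)·1.0101 - (3)·0.0000) / (5.2) = -2.2688
  x3 = (-7 - (-4)·1.0101 - (-2.7)·-2.2688) / (9.7) = -0.9366
Iteration 2:
  x1 = (10 - (2.9)·-2.2688 - (-4)·-0.9366) / (9.9) = 1.2963
  x2 = (-12 - (-0.2)·1.2963 - (3)·-0.9366) / (5.2) = -1.7175
  x3 = (-7 - (-4)·1.2963 - (-2.7)·-1.7175) / (9.7) = -0.6652
Iteration 3:
  x1 = (10 - (2.9)·-1.7175 - (-4)·-0.6652) / (9.9) = 1.2444
  x2 = (-12 - (-0.2)·1.2444 - (3)·-0.6652) / (5.2) = -1.8761
  x3 = (-7 - (-4)·1.2444 - (-2.7)·-1.8761) / (9.7) = -0.7307

1.2444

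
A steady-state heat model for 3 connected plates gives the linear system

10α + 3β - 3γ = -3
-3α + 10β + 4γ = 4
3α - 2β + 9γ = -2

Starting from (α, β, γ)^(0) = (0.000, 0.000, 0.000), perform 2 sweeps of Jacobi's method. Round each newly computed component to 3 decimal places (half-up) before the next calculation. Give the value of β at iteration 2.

Iteration 1:
  α = (-3 - (3)·0.000 - (-3)·0.000) / (10) = -0.300
  β = (4 - (-3)·0.000 - (4)·0.000) / (10) = 0.400
  γ = (-2 - (3)·0.000 - (-2)·0.000) / (9) = -0.222
Iteration 2:
  α = (-3 - (3)·0.400 - (-3)·-0.222) / (10) = -0.487
  β = (4 - (-3)·-0.300 - (4)·-0.222) / (10) = 0.399
  γ = (-2 - (3)·-0.300 - (-2)·0.400) / (9) = -0.033

0.399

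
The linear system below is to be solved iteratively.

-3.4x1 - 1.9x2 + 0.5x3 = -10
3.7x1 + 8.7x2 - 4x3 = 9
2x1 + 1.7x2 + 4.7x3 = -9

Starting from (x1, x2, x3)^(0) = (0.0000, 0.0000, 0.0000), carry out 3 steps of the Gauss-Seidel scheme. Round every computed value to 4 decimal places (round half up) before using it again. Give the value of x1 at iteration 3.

Iteration 1:
  x1 = (-10 - (-1.9)·0.0000 - (0.5)·0.0000) / (-3.4) = 2.9412
  x2 = (9 - (3.7)·2.9412 - (-4)·0.0000) / (8.7) = -0.2164
  x3 = (-9 - (2)·2.9412 - (1.7)·-0.2164) / (4.7) = -3.0882
Iteration 2:
  x1 = (-10 - (-1.9)·-0.2164 - (0.5)·-3.0882) / (-3.4) = 2.6080
  x2 = (9 - (3.7)·2.6080 - (-4)·-3.0882) / (8.7) = -1.4945
  x3 = (-9 - (2)·2.6080 - (1.7)·-1.4945) / (4.7) = -2.4841
Iteration 3:
  x1 = (-10 - (-1.9)·-1.4945 - (0.5)·-2.4841) / (-3.4) = 3.4110
  x2 = (9 - (3.7)·3.4110 - (-4)·-2.4841) / (8.7) = -1.5583
  x3 = (-9 - (2)·3.4110 - (1.7)·-1.5583) / (4.7) = -2.8027

3.4110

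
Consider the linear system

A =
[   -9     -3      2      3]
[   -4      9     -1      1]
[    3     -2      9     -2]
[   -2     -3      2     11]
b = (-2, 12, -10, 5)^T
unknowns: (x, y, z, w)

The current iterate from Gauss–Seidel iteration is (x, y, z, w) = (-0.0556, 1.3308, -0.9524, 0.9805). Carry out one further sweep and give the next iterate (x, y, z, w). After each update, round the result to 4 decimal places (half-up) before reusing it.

One sweep:
  x = (-2 - (-3)·1.3308 - (2)·-0.9524 - (3)·0.9805) / (-9) = -0.1062
  y = (12 - (-4)·-0.1062 - (-1)·-0.9524 - (1)·0.9805) / (9) = 1.0714
  z = (-10 - (3)·-0.1062 - (-2)·1.0714 - (-2)·0.9805) / (9) = -0.6197
  w = (5 - (-2)·-0.1062 - (-3)·1.0714 - (2)·-0.6197) / (11) = 0.8401

(-0.1062, 1.0714, -0.6197, 0.8401)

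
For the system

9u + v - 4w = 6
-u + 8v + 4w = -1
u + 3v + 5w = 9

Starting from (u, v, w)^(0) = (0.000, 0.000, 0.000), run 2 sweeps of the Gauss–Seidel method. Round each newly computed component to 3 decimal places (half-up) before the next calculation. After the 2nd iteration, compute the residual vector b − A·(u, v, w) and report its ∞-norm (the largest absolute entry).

1.950

Iteration 1:
  u = (6 - (1)·0.000 - (-4)·0.000) / (9) = 0.667
  v = (-1 - (-1)·0.667 - (4)·0.000) / (8) = -0.042
  w = (9 - (1)·0.667 - (3)·-0.042) / (5) = 1.692
Iteration 2:
  u = (6 - (1)·-0.042 - (-4)·1.692) / (9) = 1.423
  v = (-1 - (-1)·1.423 - (4)·1.692) / (8) = -0.793
  w = (9 - (1)·1.423 - (3)·-0.793) / (5) = 1.991
Residual b − A·x = (1.950, -1.197, 0.001); ∞-norm = 1.950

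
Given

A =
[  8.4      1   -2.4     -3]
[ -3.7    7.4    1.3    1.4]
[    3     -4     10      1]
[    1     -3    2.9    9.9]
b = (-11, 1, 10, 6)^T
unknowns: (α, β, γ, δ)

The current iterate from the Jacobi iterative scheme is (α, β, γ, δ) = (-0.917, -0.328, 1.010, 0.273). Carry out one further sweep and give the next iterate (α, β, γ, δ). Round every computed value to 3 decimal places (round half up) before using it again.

(-0.884, -0.552, 1.117, 0.303)

One sweep:
  α = (-11 - (1)·-0.328 - (-2.4)·1.010 - (-3)·0.273) / (8.4) = -0.884
  β = (1 - (-3.7)·-0.917 - (1.3)·1.010 - (1.4)·0.273) / (7.4) = -0.552
  γ = (10 - (3)·-0.917 - (-4)·-0.328 - (1)·0.273) / (10) = 1.117
  δ = (6 - (1)·-0.917 - (-3)·-0.328 - (2.9)·1.010) / (9.9) = 0.303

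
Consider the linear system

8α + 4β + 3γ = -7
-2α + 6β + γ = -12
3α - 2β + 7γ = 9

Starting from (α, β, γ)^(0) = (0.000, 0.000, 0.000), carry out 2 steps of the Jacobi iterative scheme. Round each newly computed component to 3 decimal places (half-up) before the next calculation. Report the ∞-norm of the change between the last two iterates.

Iteration 1:
  α = (-7 - (4)·0.000 - (3)·0.000) / (8) = -0.875
  β = (-12 - (-2)·0.000 - (1)·0.000) / (6) = -2.000
  γ = (9 - (3)·0.000 - (-2)·0.000) / (7) = 1.286
Iteration 2:
  α = (-7 - (4)·-2.000 - (3)·1.286) / (8) = -0.357
  β = (-12 - (-2)·-0.875 - (1)·1.286) / (6) = -2.506
  γ = (9 - (3)·-0.875 - (-2)·-2.000) / (7) = 1.089
Change: (0.518, -0.506, -0.197) → max |·| = 0.518

0.518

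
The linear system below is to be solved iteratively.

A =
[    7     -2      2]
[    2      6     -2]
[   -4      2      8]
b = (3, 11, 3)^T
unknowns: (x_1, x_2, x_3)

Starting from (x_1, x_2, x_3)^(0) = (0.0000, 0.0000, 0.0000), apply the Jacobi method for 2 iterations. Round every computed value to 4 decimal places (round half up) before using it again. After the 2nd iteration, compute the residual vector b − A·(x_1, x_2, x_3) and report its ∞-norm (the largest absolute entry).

Iteration 1:
  x_1 = (3 - (-2)·0.0000 - (2)·0.0000) / (7) = 0.4286
  x_2 = (11 - (2)·0.0000 - (-2)·0.0000) / (6) = 1.8333
  x_3 = (3 - (-4)·0.0000 - (2)·0.0000) / (8) = 0.3750
Iteration 2:
  x_1 = (3 - (-2)·1.8333 - (2)·0.3750) / (7) = 0.8452
  x_2 = (11 - (2)·0.4286 - (-2)·0.3750) / (6) = 1.8155
  x_3 = (3 - (-4)·0.4286 - (2)·1.8333) / (8) = 0.1310
Residual b − A·x = (0.4526, -1.3214, 1.7018); ∞-norm = 1.7018

1.7018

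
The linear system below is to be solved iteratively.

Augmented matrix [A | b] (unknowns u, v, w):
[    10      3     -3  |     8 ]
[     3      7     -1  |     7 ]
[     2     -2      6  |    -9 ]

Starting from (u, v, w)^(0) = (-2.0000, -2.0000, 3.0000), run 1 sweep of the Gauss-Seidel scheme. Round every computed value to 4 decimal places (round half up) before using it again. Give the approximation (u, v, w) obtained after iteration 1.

(2.3000, 0.4429, -2.1190)

Iteration 1:
  u = (8 - (3)·-2.0000 - (-3)·3.0000) / (10) = 2.3000
  v = (7 - (3)·2.3000 - (-1)·3.0000) / (7) = 0.4429
  w = (-9 - (2)·2.3000 - (-2)·0.4429) / (6) = -2.1190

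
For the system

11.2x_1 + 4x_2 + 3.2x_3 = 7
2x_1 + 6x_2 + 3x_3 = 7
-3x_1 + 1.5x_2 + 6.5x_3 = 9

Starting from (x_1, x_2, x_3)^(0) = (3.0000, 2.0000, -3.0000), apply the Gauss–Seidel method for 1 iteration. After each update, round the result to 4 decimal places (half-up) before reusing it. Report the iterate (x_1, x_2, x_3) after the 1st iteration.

(0.7679, 2.4107, 1.1827)

Iteration 1:
  x_1 = (7 - (4)·2.0000 - (3.2)·-3.0000) / (11.2) = 0.7679
  x_2 = (7 - (2)·0.7679 - (3)·-3.0000) / (6) = 2.4107
  x_3 = (9 - (-3)·0.7679 - (1.5)·2.4107) / (6.5) = 1.1827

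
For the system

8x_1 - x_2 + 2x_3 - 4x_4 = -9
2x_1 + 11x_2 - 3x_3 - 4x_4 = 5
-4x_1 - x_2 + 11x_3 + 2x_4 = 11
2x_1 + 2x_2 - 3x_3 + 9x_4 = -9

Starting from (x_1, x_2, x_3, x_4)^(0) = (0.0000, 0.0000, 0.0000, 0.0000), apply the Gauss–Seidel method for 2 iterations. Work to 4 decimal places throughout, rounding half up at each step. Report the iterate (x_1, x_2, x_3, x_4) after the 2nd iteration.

Iteration 1:
  x_1 = (-9 - (-1)·0.0000 - (2)·0.0000 - (-4)·0.0000) / (8) = -1.1250
  x_2 = (5 - (2)·-1.1250 - (-3)·0.0000 - (-4)·0.0000) / (11) = 0.6591
  x_3 = (11 - (-4)·-1.1250 - (-1)·0.6591 - (2)·0.0000) / (11) = 0.6508
  x_4 = (-9 - (2)·-1.1250 - (2)·0.6591 - (-3)·0.6508) / (9) = -0.6795
Iteration 2:
  x_1 = (-9 - (-1)·0.6591 - (2)·0.6508 - (-4)·-0.6795) / (8) = -1.5451
  x_2 = (5 - (2)·-1.5451 - (-3)·0.6508 - (-4)·-0.6795) / (11) = 0.6659
  x_3 = (11 - (-4)·-1.5451 - (-1)·0.6659 - (2)·-0.6795) / (11) = 0.6222
  x_4 = (-9 - (2)·-1.5451 - (2)·0.6659 - (-3)·0.6222) / (9) = -0.5972

(-1.5451, 0.6659, 0.6222, -0.5972)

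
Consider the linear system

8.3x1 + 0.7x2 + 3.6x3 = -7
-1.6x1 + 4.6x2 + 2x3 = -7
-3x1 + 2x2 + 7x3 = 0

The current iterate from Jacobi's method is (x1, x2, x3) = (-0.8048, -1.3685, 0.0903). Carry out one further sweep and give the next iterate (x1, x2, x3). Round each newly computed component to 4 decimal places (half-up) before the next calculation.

(-0.7671, -1.8409, 0.0461)

One sweep:
  x1 = (-7 - (0.7)·-1.3685 - (3.6)·0.0903) / (8.3) = -0.7671
  x2 = (-7 - (-1.6)·-0.8048 - (2)·0.0903) / (4.6) = -1.8409
  x3 = (0 - (-3)·-0.8048 - (2)·-1.3685) / (7) = 0.0461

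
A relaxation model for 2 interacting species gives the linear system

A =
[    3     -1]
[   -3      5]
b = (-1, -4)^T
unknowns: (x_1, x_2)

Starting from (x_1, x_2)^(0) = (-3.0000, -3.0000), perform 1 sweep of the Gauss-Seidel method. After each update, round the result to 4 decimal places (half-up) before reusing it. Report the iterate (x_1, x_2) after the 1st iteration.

(-1.3333, -1.6000)

Iteration 1:
  x_1 = (-1 - (-1)·-3.0000) / (3) = -1.3333
  x_2 = (-4 - (-3)·-1.3333) / (5) = -1.6000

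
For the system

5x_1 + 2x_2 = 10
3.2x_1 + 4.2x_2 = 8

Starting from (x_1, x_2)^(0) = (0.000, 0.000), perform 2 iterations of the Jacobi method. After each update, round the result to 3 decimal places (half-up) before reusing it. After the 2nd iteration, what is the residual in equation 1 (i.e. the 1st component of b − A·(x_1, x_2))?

Iteration 1:
  x_1 = (10 - (2)·0.000) / (5) = 2.000
  x_2 = (8 - (3.2)·0.000) / (4.2) = 1.905
Iteration 2:
  x_1 = (10 - (2)·1.905) / (5) = 1.238
  x_2 = (8 - (3.2)·2.000) / (4.2) = 0.381
Residual b − A·x = (3.048, 2.438)

3.048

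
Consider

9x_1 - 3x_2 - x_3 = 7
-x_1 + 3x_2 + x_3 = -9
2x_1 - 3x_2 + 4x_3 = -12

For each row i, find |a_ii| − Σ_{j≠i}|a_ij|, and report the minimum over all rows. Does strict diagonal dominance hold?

-1

row 1: |9| − (3+1) = 5
row 2: |3| − (1+1) = 1
row 3: |4| − (2+3) = -1
minimum over rows = -1 → not strictly diagonally dominant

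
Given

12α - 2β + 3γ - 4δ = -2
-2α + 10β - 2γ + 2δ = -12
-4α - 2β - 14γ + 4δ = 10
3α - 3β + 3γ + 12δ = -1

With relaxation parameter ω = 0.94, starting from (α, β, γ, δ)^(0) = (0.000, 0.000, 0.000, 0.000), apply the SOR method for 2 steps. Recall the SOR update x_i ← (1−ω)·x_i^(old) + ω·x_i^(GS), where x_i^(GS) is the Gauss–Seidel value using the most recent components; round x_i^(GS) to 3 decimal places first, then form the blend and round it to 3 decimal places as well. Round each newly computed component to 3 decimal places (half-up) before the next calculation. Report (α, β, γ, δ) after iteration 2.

Iteration 1:
  α: GS value = (-2 - (-2)·0.000 - (3)·0.000 - (-4)·0.000) / (12) = -0.167;  α ← (1−ω)·0.000 + ω·-0.167 = -0.157
  β: GS value = (-12 - (-2)·-0.157 - (-2)·0.000 - (2)·0.000) / (10) = -1.231;  β ← (1−ω)·0.000 + ω·-1.231 = -1.157
  γ: GS value = (10 - (-4)·-0.157 - (-2)·-1.157 - (4)·0.000) / (-14) = -0.504;  γ ← (1−ω)·0.000 + ω·-0.504 = -0.474
  δ: GS value = (-1 - (3)·-0.157 - (-3)·-1.157 - (3)·-0.474) / (12) = -0.215;  δ ← (1−ω)·0.000 + ω·-0.215 = -0.202
Iteration 2:
  α: GS value = (-2 - (-2)·-1.157 - (3)·-0.474 - (-4)·-0.202) / (12) = -0.308;  α ← (1−ω)·-0.157 + ω·-0.308 = -0.299
  β: GS value = (-12 - (-2)·-0.299 - (-2)·-0.474 - (2)·-0.202) / (10) = -1.314;  β ← (1−ω)·-1.157 + ω·-1.314 = -1.305
  γ: GS value = (10 - (-4)·-0.299 - (-2)·-1.305 - (4)·-0.202) / (-14) = -0.500;  γ ← (1−ω)·-0.474 + ω·-0.500 = -0.498
  δ: GS value = (-1 - (3)·-0.299 - (-3)·-1.305 - (3)·-0.498) / (12) = -0.210;  δ ← (1−ω)·-0.202 + ω·-0.210 = -0.210

(-0.299, -1.305, -0.498, -0.210)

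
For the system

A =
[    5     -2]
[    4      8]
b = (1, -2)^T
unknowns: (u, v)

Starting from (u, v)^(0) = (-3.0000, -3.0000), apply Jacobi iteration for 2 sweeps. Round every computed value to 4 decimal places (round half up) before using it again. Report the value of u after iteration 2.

0.7000

Iteration 1:
  u = (1 - (-2)·-3.0000) / (5) = -1.0000
  v = (-2 - (4)·-3.0000) / (8) = 1.2500
Iteration 2:
  u = (1 - (-2)·1.2500) / (5) = 0.7000
  v = (-2 - (4)·-1.0000) / (8) = 0.2500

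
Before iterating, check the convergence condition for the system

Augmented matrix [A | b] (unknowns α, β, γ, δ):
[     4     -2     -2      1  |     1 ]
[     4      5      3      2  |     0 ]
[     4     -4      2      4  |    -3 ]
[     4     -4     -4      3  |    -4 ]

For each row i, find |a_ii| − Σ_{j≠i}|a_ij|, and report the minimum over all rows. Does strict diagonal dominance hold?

-10

row 1: |4| − (2+2+1) = -1
row 2: |5| − (4+3+2) = -4
row 3: |2| − (4+4+4) = -10
row 4: |3| − (4+4+4) = -9
minimum over rows = -10 → not strictly diagonally dominant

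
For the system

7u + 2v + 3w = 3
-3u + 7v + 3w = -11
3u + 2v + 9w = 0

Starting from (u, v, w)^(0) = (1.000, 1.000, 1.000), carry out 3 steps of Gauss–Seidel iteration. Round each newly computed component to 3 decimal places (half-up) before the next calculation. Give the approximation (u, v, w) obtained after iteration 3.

Iteration 1:
  u = (3 - (2)·1.000 - (3)·1.000) / (7) = -0.286
  v = (-11 - (-3)·-0.286 - (3)·1.000) / (7) = -2.123
  w = (0 - (3)·-0.286 - (2)·-2.123) / (9) = 0.567
Iteration 2:
  u = (3 - (2)·-2.123 - (3)·0.567) / (7) = 0.792
  v = (-11 - (-3)·0.792 - (3)·0.567) / (7) = -1.475
  w = (0 - (3)·0.792 - (2)·-1.475) / (9) = 0.064
Iteration 3:
  u = (3 - (2)·-1.475 - (3)·0.064) / (7) = 0.823
  v = (-11 - (-3)·0.823 - (3)·0.064) / (7) = -1.246
  w = (0 - (3)·0.823 - (2)·-1.246) / (9) = 0.003

(0.823, -1.246, 0.003)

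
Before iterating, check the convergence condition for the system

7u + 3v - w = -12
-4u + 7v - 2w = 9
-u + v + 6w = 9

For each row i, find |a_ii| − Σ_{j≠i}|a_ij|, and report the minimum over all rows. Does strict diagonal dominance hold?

1

row 1: |7| − (3+1) = 3
row 2: |7| − (4+2) = 1
row 3: |6| − (1+1) = 4
minimum over rows = 1 → strictly diagonally dominant (convergence guaranteed)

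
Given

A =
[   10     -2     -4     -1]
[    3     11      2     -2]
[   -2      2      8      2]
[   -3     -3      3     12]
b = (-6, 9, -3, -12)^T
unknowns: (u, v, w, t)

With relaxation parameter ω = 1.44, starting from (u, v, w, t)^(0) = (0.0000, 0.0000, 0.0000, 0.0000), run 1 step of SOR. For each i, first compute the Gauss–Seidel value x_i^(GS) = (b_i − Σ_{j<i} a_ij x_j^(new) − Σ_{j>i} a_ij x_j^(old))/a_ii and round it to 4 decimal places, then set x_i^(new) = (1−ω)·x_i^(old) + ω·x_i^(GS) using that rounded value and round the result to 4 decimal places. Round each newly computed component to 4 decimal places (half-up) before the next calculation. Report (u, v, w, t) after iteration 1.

Iteration 1:
  u: GS value = (-6 - (-2)·0.0000 - (-4)·0.0000 - (-1)·0.0000) / (10) = -0.6000;  u ← (1−ω)·0.0000 + ω·-0.6000 = -0.8640
  v: GS value = (9 - (3)·-0.8640 - (2)·0.0000 - (-2)·0.0000) / (11) = 1.0538;  v ← (1−ω)·0.0000 + ω·1.0538 = 1.5175
  w: GS value = (-3 - (-2)·-0.8640 - (2)·1.5175 - (2)·0.0000) / (8) = -0.9704;  w ← (1−ω)·0.0000 + ω·-0.9704 = -1.3974
  t: GS value = (-12 - (-3)·-0.8640 - (-3)·1.5175 - (3)·-1.3974) / (12) = -0.4873;  t ← (1−ω)·0.0000 + ω·-0.4873 = -0.7017

(-0.8640, 1.5175, -1.3974, -0.7017)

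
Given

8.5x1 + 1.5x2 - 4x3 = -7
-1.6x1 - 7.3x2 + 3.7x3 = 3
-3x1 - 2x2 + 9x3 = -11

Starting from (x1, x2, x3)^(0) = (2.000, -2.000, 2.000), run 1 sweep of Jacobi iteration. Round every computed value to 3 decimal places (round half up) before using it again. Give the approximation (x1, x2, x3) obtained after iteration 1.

(0.471, 0.164, -1.000)

Iteration 1:
  x1 = (-7 - (1.5)·-2.000 - (-4)·2.000) / (8.5) = 0.471
  x2 = (3 - (-1.6)·2.000 - (3.7)·2.000) / (-7.3) = 0.164
  x3 = (-11 - (-3)·2.000 - (-2)·-2.000) / (9) = -1.000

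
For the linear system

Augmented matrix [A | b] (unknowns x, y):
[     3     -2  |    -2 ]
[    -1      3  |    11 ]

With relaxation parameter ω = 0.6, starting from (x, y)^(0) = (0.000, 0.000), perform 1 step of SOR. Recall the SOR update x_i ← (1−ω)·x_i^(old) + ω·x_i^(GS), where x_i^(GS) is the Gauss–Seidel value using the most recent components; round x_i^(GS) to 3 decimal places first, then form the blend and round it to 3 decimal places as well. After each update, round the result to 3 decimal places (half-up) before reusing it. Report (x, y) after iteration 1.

(-0.400, 2.120)

Iteration 1:
  x: GS value = (-2 - (-2)·0.000) / (3) = -0.667;  x ← (1−ω)·0.000 + ω·-0.667 = -0.400
  y: GS value = (11 - (-1)·-0.400) / (3) = 3.533;  y ← (1−ω)·0.000 + ω·3.533 = 2.120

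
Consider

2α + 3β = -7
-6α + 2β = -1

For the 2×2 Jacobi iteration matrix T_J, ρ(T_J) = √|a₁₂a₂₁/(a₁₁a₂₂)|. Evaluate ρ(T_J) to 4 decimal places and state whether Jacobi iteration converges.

2.1213

a₁₂a₂₁/(a₁₁a₂₂) = (3)·(-6) / ((2)·(2)) = -4.500000
ρ = √|-4.500000| = √4.500000 = 2.1213
ρ > 1, so Jacobi diverges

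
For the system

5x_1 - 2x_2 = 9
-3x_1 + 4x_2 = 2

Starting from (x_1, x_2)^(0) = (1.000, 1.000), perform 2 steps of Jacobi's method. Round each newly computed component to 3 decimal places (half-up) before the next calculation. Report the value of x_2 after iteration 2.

Iteration 1:
  x_1 = (9 - (-2)·1.000) / (5) = 2.200
  x_2 = (2 - (-3)·1.000) / (4) = 1.250
Iteration 2:
  x_1 = (9 - (-2)·1.250) / (5) = 2.300
  x_2 = (2 - (-3)·2.200) / (4) = 2.150

2.150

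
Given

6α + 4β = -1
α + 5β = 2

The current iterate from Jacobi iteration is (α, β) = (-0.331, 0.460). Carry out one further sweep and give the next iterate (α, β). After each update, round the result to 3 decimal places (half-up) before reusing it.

One sweep:
  α = (-1 - (4)·0.460) / (6) = -0.473
  β = (2 - (1)·-0.331) / (5) = 0.466

(-0.473, 0.466)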